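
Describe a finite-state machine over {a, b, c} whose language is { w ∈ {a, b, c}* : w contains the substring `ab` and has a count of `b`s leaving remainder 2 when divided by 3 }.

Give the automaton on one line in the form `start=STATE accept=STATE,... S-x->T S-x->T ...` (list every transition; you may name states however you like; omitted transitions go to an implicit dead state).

start=q0 accept=q6 q0-a->q1 q0-b->q2 q0-c->q0 q1-a->q1 q1-b->q3 q1-c->q0 q2-a->q4 q2-b->q5 q2-c->q2 q3-a->q3 q3-b->q6 q3-c->q3 q4-a->q4 q4-b->q6 q4-c->q2 q5-a->q7 q5-b->q0 q5-c->q5 q6-a->q6 q6-b->q8 q6-c->q6 q7-a->q7 q7-b->q8 q7-c->q5 q8-a->q8 q8-b->q3 q8-c->q8

Build one automaton per condition and run them in lockstep. The first has 3 states tracking whether and how much of `ab` has been seen; the second has 3 states tracking the count of `b`s modulo 3. A product state is a pair (one from each), accepting exactly when both do.
With 9 states:
        a   b   c  
>  q0   q1  q2  q0 
   q1   q1  q3  q0 
   q2   q4  q5  q2 
   q3   q3  q6  q3 
   q4   q4  q6  q2 
   q5   q7  q0  q5 
 * q6   q6  q8  q6 
   q7   q7  q8  q5 
   q8   q8  q3  q8 
(> = start, * = accepting)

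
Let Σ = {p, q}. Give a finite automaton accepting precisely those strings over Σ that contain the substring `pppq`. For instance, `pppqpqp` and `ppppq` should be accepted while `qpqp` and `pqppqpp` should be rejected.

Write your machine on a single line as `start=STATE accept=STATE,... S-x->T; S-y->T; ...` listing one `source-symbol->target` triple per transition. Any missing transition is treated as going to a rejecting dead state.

start=S0; accept=S4; S0-p->S1; S0-q->S0; S1-p->S2; S1-q->S0; S2-p->S3; S2-q->S0; S3-p->S3; S3-q->S4; S4-p->S4; S4-q->S4

Track how much of `pppq` has been matched so far: state S0 is no progress, S4 is the absorbing accept state reached once `pppq` has occurred. Intermediate states record partial matches; on a mismatch, fall back to the longest reusable overlap.
With 5 states:
        p   q  
>  S0   S1  S0 
   S1   S2  S0 
   S2   S3  S0 
   S3   S3  S4 
 * S4   S4  S4 
(> = start, * = accepting)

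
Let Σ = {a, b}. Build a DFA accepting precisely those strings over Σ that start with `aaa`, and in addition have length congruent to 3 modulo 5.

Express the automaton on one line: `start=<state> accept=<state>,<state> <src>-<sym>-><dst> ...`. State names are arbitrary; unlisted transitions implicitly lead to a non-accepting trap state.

Build one automaton per condition and run them in lockstep. One (5 states) tracks whether the input so far still matches the prefix `aaa`; the other (5 states) tracks the input length modulo 5. Each combined state is a pair, one component from each; accept when both components accept. After merging equivalent states the machine shrinks.
        a   b  
>  S0   S1  S2 
   S1   S3  S2 
   S2   S2  S2 
   S3   S4  S2 
 * S4   S5  S5 
   S5   S6  S6 
   S6   S7  S7 
   S7   S8  S8 
   S8   S4  S4 
(> = start, * = accepting)

start=S0 accept=S4 S0-a->S1 S0-b->S2 S1-a->S3 S1-b->S2 S2-a->S2 S2-b->S2 S3-a->S4 S3-b->S2 S4-a->S5 S4-b->S5 S5-a->S6 S5-b->S6 S6-a->S7 S6-b->S7 S7-a->S8 S7-b->S8 S8-a->S4 S8-b->S4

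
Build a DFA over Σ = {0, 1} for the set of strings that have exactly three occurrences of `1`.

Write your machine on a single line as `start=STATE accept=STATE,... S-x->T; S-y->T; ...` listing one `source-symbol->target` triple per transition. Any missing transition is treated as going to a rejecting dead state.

Count `1`s, saturating at 4: states q0 through q3 mean 0 through 3 `1`s seen; q4 means more than 3. Each `1` increments (capped at q4); other symbols loop. Accept from {q3}.
With 5 states:
        0   1  
>  q0   q0  q1 
   q1   q1  q2 
   q2   q2  q3 
 * q3   q3  q4 
   q4   q4  q4 
(> = start, * = accepting)

start=q0; accept=q3; q0-0->q0; q0-1->q1; q1-0->q1; q1-1->q2; q2-0->q2; q2-1->q3; q3-0->q3; q3-1->q4; q4-0->q4; q4-1->q4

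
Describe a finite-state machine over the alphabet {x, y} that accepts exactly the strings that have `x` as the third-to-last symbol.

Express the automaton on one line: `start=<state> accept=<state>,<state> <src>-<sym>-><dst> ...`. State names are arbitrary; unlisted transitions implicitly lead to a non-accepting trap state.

start=q0 accept=q7,q8,q9,q10 q0-x->q1 q0-y->q2 q1-x->q3 q1-y->q4 q2-x->q5 q2-y->q6 q3-x->q7 q3-y->q8 q4-x->q9 q4-y->q10 q5-x->q11 q5-y->q12 q6-x->q13 q6-y->q14 q7-x->q7 q7-y->q8 q8-x->q9 q8-y->q10 q9-x->q11 q9-y->q12 q10-x->q13 q10-y->q14 q11-x->q7 q11-y->q8 q12-x->q9 q12-y->q10 q13-x->q11 q13-y->q12 q14-x->q13 q14-y->q14

A DFA must remember the last 3 symbols (since which symbol is third-to-last isn't known until the input ends). Use one state per possible window of the last ≤3 symbols; accept from those whose window starts with `x`.
With 15 states:
          x    y  
>  q0     q1   q2 
   q1     q3   q4 
   q2     q5   q6 
   q3     q7   q8 
   q4     q9  q10 
   q5    q11  q12 
   q6    q13  q14 
 * q7     q7   q8 
 * q8     q9  q10 
 * q9    q11  q12 
 * q10   q13  q14 
   q11    q7   q8 
   q12    q9  q10 
   q13   q11  q12 
   q14   q13  q14 
(> = start, * = accepting)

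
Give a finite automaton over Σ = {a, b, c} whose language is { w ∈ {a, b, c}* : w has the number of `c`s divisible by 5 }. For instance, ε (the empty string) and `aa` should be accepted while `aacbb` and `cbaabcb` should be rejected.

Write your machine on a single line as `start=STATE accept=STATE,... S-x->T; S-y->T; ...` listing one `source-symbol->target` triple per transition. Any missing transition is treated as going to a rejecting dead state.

Keep the running count of `c`s modulo 5: each `c` advances along the cycle q0 → q1 → q2 → q3 → q4 → q0 while other symbols loop. Accept at q0.
A 5-state machine:
        a   b   c  
>* q0   q0  q0  q1 
   q1   q1  q1  q2 
   q2   q2  q2  q3 
   q3   q3  q3  q4 
   q4   q4  q4  q0 
(> = start, * = accepting)

start=q0; accept=q0; q0-a->q0; q0-b->q0; q0-c->q1; q1-a->q1; q1-b->q1; q1-c->q2; q2-a->q2; q2-b->q2; q2-c->q3; q3-a->q3; q3-b->q3; q3-c->q4; q4-a->q4; q4-b->q4; q4-c->q0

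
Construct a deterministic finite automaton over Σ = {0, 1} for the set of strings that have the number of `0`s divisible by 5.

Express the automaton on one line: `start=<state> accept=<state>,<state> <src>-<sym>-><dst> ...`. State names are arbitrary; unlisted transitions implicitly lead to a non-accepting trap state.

Keep the running count of `0`s modulo 5: each `0` advances along the cycle S0 → S1 → S2 → S3 → S4 → S0 while other symbols loop. Accept at S0.
With 5 states:
        0   1  
>* S0   S1  S0 
   S1   S2  S1 
   S2   S3  S2 
   S3   S4  S3 
   S4   S0  S4 
(> = start, * = accepting)

start=S0 accept=S0 S0-0->S1 S0-1->S0 S1-0->S2 S1-1->S1 S2-0->S3 S2-1->S2 S3-0->S4 S3-1->S3 S4-0->S0 S4-1->S4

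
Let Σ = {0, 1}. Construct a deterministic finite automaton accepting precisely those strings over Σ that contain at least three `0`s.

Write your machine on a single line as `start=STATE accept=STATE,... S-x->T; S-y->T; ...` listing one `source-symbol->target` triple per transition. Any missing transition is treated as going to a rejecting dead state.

Count `0`s, saturating at 4: states q0 through q3 mean 0 through 3 `0`s seen; q4 means more than 3. Each `0` increments (capped at q4); other symbols loop. Accept from {q3, q4}.
A 5-state machine:
        0   1  
>  q0   q1  q0 
   q1   q2  q1 
   q2   q3  q2 
 * q3   q4  q3 
 * q4   q4  q4 
(> = start, * = accepting)

start=q0; accept=q3,q4; q0-0->q1; q0-1->q0; q1-0->q2; q1-1->q1; q2-0->q3; q2-1->q2; q3-0->q4; q3-1->q3; q4-0->q4; q4-1->q4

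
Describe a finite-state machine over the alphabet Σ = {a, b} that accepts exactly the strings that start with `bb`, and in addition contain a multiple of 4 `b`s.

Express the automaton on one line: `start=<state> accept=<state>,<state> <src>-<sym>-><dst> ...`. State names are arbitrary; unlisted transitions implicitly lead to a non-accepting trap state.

Handle the two conditions separately and then intersect. One (4 states) tracks whether the input so far still matches the prefix `bb`; the other (4 states) tracks the count of `b`s modulo 4. Each combined state is a pair, one component from each; accept when both components accept. Minimizing collapses redundant product states.
With 7 states:
        a   b  
>  q0   q1  q2 
   q1   q1  q1 
   q2   q1  q3 
   q3   q3  q4 
   q4   q4  q5 
 * q5   q5  q6 
   q6   q6  q3 
(> = start, * = accepting)

start=q0 accept=q5 q0-a->q1 q0-b->q2 q1-a->q1 q1-b->q1 q2-a->q1 q2-b->q3 q3-a->q3 q3-b->q4 q4-a->q4 q4-b->q5 q5-a->q5 q5-b->q6 q6-a->q6 q6-b->q3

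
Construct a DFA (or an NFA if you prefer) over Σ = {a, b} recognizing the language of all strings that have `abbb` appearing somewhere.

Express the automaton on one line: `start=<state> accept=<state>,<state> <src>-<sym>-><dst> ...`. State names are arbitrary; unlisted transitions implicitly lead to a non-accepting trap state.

start=s0 accept=s4 s0-a->s1 s0-b->s0 s1-a->s1 s1-b->s2 s2-a->s1 s2-b->s3 s3-a->s1 s3-b->s4 s4-a->s4 s4-b->s4

Track how much of `abbb` has been matched so far: state s0 is no progress, s4 is the absorbing accept state reached once `abbb` has occurred. Intermediate states record partial matches; on a mismatch, fall back to the longest reusable overlap.
With 5 states:
        a   b  
>  s0   s1  s0 
   s1   s1  s2 
   s2   s1  s3 
   s3   s1  s4 
 * s4   s4  s4 
(> = start, * = accepting)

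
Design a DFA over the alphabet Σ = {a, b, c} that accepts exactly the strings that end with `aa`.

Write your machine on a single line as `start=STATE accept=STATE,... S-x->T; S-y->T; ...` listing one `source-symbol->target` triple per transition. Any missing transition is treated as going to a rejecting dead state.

Remember how much of `aa` the current input suffix matches. State S0 means no match yet; S1 means the last symbol is `a`; S2 means the last 2 symbols are `aa`. Only S2 accepts. On a mismatch, fall back to the longest proper suffix that is still a prefix of `aa`.
With 3 states:
        a   b   c  
>  S0   S1  S0  S0 
   S1   S2  S0  S0 
 * S2   S2  S0  S0 
(> = start, * = accepting)

start=S0; accept=S2; S0-a->S1; S0-b->S0; S0-c->S0; S1-a->S2; S1-b->S0; S1-c->S0; S2-a->S2; S2-b->S0; S2-c->S0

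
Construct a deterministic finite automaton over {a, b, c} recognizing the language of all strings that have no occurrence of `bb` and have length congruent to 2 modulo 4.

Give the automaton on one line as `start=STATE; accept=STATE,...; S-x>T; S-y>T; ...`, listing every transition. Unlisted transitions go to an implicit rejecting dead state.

Handle the two conditions separately and then intersect. One (3 states) tracks partial matches of the forbidden pattern `bb`; the other (4 states) tracks the input length modulo 4. Each combined state is a pair, one component from each; accept when both components accept. Equivalent product states are then merged.
A 9-state machine:
        a   b   c  
>  s0   s1  s2  s1 
   s1   s3  s4  s3 
   s2   s3  s5  s3 
 * s3   s6  s7  s6 
 * s4   s6  s5  s6 
   s5   s5  s5  s5 
   s6   s0  s8  s0 
   s7   s0  s5  s0 
   s8   s1  s5  s1 
(> = start, * = accepting)

start=s0; accept=s3,s4; s0-a>s1; s0-b>s2; s0-c>s1; s1-a>s3; s1-b>s4; s1-c>s3; s2-a>s3; s2-b>s5; s2-c>s3; s3-a>s6; s3-b>s7; s3-c>s6; s4-a>s6; s4-b>s5; s4-c>s6; s5-a>s5; s5-b>s5; s5-c>s5; s6-a>s0; s6-b>s8; s6-c>s0; s7-a>s0; s7-b>s5; s7-c>s0; s8-a>s1; s8-b>s5; s8-c>s1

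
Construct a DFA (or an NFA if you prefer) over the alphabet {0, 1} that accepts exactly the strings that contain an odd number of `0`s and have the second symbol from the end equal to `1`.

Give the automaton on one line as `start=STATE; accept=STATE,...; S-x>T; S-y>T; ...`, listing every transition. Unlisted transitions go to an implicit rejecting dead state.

Run two small machines in parallel and take their product. One (2 states) tracks the count of `0`s modulo 2; the other (7 states) tracks the last 2 symbols read. Each combined state is a pair, one component from each; accept when both components accept. After merging equivalent states the machine shrinks.
6 states suffice.
        0   1  
>  q0   q1  q2 
   q1   q0  q3 
   q2   q4  q2 
   q3   q0  q5 
 * q4   q0  q3 
 * q5   q0  q5 
(> = start, * = accepting)

start=q0; accept=q4,q5; q0-0>q1; q0-1>q2; q1-0>q0; q1-1>q3; q2-0>q4; q2-1>q2; q3-0>q0; q3-1>q5; q4-0>q0; q4-1>q3; q5-0>q0; q5-1>q5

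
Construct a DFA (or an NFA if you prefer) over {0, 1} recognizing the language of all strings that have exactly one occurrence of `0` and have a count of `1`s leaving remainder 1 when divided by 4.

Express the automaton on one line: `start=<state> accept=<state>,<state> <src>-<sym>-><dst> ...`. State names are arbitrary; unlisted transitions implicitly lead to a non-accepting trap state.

Build one automaton per condition and run them in lockstep. The first has 3 states tracking the count of `0`s, saturating at 2; the second has 4 states tracking the count of `1`s modulo 4. A product state is a pair (one from each), accepting exactly when both do.
12 states suffice.
          0    1  
>  S0     S1   S2 
   S1     S3   S4 
   S2     S4   S5 
   S3     S3   S6 
 * S4     S6   S7 
   S5     S7   S8 
   S6     S6   S9 
   S7     S9  S10 
   S8    S10   S0 
   S9     S9  S11 
   S10   S11   S1 
   S11   S11   S3 
(> = start, * = accepting)

start=S0 accept=S4 S0-0->S1 S0-1->S2 S1-0->S3 S1-1->S4 S2-0->S4 S2-1->S5 S3-0->S3 S3-1->S6 S4-0->S6 S4-1->S7 S5-0->S7 S5-1->S8 S6-0->S6 S6-1->S9 S7-0->S9 S7-1->S10 S8-0->S10 S8-1->S0 S9-0->S9 S9-1->S11 S10-0->S11 S10-1->S1 S11-0->S11 S11-1->S3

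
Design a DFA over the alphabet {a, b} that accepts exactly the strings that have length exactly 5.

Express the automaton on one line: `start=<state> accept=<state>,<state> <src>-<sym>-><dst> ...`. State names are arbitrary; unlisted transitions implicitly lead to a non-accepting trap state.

We only need to distinguish lengths 0, 1, …, 5, and '>5'. Chain s0 → s1 → s2 → s3 → s4 → s5 → s6 on every symbol, with s6 looping. Accepting states: {s5}.
A 7-state machine:
        a   b  
>  s0   s1  s1 
   s1   s2  s2 
   s2   s3  s3 
   s3   s4  s4 
   s4   s5  s5 
 * s5   s6  s6 
   s6   s6  s6 
(> = start, * = accepting)

start=s0 accept=s5 s0-a->s1 s0-b->s1 s1-a->s2 s1-b->s2 s2-a->s3 s2-b->s3 s3-a->s4 s3-b->s4 s4-a->s5 s4-b->s5 s5-a->s6 s5-b->s6 s6-a->s6 s6-b->s6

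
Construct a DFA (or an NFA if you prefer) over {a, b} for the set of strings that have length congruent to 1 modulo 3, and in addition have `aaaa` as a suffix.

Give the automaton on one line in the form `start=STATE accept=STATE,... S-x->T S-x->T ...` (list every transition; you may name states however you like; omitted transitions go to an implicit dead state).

Build one automaton per condition and run them in lockstep. One (3 states) tracks the input length modulo 3; the other (5 states) tracks how much of the suffix `aaaa` has currently been matched. Each combined state is a pair, one component from each; accept when both components accept. Minimizing collapses redundant product states.
With 7 states:
        a   b  
>  s0   s1  s2 
   s1   s3  s4 
   s2   s4  s4 
   s3   s5  s0 
   s4   s0  s0 
   s5   s6  s2 
 * s6   s3  s4 
(> = start, * = accepting)

start=s0 accept=s6 s0-a->s1 s0-b->s2 s1-a->s3 s1-b->s4 s2-a->s4 s2-b->s4 s3-a->s5 s3-b->s0 s4-a->s0 s4-b->s0 s5-a->s6 s5-b->s2 s6-a->s3 s6-b->s4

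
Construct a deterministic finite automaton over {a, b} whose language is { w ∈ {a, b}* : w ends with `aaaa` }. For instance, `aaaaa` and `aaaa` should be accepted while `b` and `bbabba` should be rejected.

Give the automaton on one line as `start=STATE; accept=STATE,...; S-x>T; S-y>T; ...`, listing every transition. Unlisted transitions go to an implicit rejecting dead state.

start=S0; accept=S4; S0-a>S1; S0-b>S0; S1-a>S2; S1-b>S0; S2-a>S3; S2-b>S0; S3-a>S4; S3-b>S0; S4-a>S4; S4-b>S0

Remember how much of `aaaa` the current input suffix matches. State S0 means no match yet; S1 means the last symbol is `a`; S2 means the last 2 symbols are `aa`; S3 means the last 3 symbols are `aaa`; S4 means the last 4 symbols are `aaaa`. Only S4 accepts. On a mismatch, fall back to the longest proper suffix that is still a prefix of `aaaa`.
A 5-state machine:
        a   b  
>  S0   S1  S0 
   S1   S2  S0 
   S2   S3  S0 
   S3   S4  S0 
 * S4   S4  S0 
(> = start, * = accepting)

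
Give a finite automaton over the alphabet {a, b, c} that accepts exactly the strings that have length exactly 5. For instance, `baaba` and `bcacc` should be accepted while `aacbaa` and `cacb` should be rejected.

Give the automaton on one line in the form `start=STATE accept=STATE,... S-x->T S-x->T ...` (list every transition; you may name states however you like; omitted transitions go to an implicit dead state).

start=S0 accept=S5 S0-a->S1 S0-b->S1 S0-c->S1 S1-a->S2 S1-b->S2 S1-c->S2 S2-a->S3 S2-b->S3 S2-c->S3 S3-a->S4 S3-b->S4 S3-c->S4 S4-a->S5 S4-b->S5 S4-c->S5 S5-a->S6 S5-b->S6 S5-c->S6 S6-a->S6 S6-b->S6 S6-c->S6

Count input length up to 6: every symbol moves from S0 toward S6, which means 'more than 5' and absorbs. Accept from {S5}.
7 states suffice.
        a   b   c  
>  S0   S1  S1  S1 
   S1   S2  S2  S2 
   S2   S3  S3  S3 
   S3   S4  S4  S4 
   S4   S5  S5  S5 
 * S5   S6  S6  S6 
   S6   S6  S6  S6 
(> = start, * = accepting)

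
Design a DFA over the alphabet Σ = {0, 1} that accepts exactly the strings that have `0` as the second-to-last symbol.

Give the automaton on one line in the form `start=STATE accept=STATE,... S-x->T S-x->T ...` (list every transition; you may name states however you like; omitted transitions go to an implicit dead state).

A DFA must remember the last 2 symbols (since which symbol is second-to-last isn't known until the input ends). Use one state per possible window of the last ≤2 symbols; accept from those whose window starts with `0`.
With 7 states:
        0   1  
>  S0   S1  S2 
   S1   S3  S4 
   S2   S5  S6 
 * S3   S3  S4 
 * S4   S5  S6 
   S5   S3  S4 
   S6   S5  S6 
(> = start, * = accepting)

start=S0 accept=S3,S4 S0-0->S1 S0-1->S2 S1-0->S3 S1-1->S4 S2-0->S5 S2-1->S6 S3-0->S3 S3-1->S4 S4-0->S5 S4-1->S6 S5-0->S3 S5-1->S4 S6-0->S5 S6-1->S6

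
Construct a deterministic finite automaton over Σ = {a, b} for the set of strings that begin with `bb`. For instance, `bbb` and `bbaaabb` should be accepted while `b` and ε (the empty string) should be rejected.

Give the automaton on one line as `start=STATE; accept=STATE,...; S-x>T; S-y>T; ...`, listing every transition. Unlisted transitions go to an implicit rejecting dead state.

start=S0; accept=S2; S0-a>S3; S0-b>S1; S1-a>S3; S1-b>S2; S2-a>S2; S2-b>S2; S3-a>S3; S3-b>S3

Walk along `bb` while the input agrees: from S0 take `b` to S1, and so on. Any deviation drops to the rejecting sink S3. Once S2 is reached the prefix is confirmed and every continuation is accepted.
With 4 states:
        a   b  
>  S0   S3  S1 
   S1   S3  S2 
 * S2   S2  S2 
   S3   S3  S3 
(> = start, * = accepting)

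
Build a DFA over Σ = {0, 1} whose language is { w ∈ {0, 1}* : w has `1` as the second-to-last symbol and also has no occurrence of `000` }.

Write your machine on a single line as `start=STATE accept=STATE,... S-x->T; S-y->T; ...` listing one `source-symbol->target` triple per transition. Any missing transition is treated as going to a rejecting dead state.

start=S0; accept=S5,S6; S0-0->S1; S0-1->S2; S1-0->S3; S1-1->S4; S2-0->S5; S2-1->S6; S3-0->S7; S3-1->S4; S4-0->S5; S4-1->S6; S5-0->S3; S5-1->S4; S6-0->S5; S6-1->S6; S7-0->S7; S7-1->S8; S8-0->S9; S8-1->S10; S9-0->S7; S9-1->S8; S10-0->S9; S10-1->S10

Handle the two conditions separately and then intersect. One (7 states) tracks the last 2 symbols read; the other (4 states) tracks partial matches of the forbidden pattern `000`. Each combined state is a pair, one component from each; accept when both components accept.
An 11-state machine:
          0    1  
>  S0     S1   S2 
   S1     S3   S4 
   S2     S5   S6 
   S3     S7   S4 
   S4     S5   S6 
 * S5     S3   S4 
 * S6     S5   S6 
   S7     S7   S8 
   S8     S9  S10 
   S9     S7   S8 
   S10    S9  S10 
(> = start, * = accepting)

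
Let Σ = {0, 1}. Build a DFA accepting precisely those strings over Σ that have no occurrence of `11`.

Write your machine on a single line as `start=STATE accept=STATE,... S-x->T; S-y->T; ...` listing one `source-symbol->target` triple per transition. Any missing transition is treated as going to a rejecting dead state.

start=A; accept=A,B; A-0->A; A-1->B; B-0->A; B-1->C; C-0->C; C-1->C

This is the complement of 'contains `11`'. Use the same substring-matching states — A through C holding how much of `11` has just been matched — but flip the accepting set: everything except the trap C accepts.
With 3 states:
       0  1 
>* A   A  B 
 * B   A  C 
   C   C  C 
(> = start, * = accepting)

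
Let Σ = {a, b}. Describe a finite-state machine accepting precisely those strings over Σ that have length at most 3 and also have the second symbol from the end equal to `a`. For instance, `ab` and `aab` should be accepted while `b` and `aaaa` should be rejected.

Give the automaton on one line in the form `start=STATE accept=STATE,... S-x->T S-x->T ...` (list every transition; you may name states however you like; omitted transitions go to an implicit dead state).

Handle the two conditions separately and then intersect. One (5 states) tracks the input length, saturating at 4; the other (7 states) tracks the last 2 symbols read. Each combined state is a pair, one component from each; accept when both components accept. After merging equivalent states the machine shrinks.
        a   b  
>  q0   q1  q2 
   q1   q3  q4 
   q2   q5  q6 
 * q3   q4  q4 
 * q4   q6  q6 
   q5   q4  q4 
   q6   q6  q6 
(> = start, * = accepting)

start=q0 accept=q3,q4 q0-a->q1 q0-b->q2 q1-a->q3 q1-b->q4 q2-a->q5 q2-b->q6 q3-a->q4 q3-b->q4 q4-a->q6 q4-b->q6 q5-a->q4 q5-b->q4 q6-a->q6 q6-b->q6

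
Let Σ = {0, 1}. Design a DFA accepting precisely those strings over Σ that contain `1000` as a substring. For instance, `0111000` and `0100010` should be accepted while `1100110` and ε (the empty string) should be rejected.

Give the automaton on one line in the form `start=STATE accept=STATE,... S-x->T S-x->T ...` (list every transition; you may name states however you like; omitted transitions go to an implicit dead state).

States S0..S3 record the length of the longest prefix of `1000` that matches the current input suffix. Reaching S4 means `1000` has been seen, and we stay there forever. Accept from S4.
A 5-state machine:
        0   1  
>  S0   S0  S1 
   S1   S2  S1 
   S2   S3  S1 
   S3   S4  S1 
 * S4   S4  S4 
(> = start, * = accepting)

start=S0 accept=S4 S0-0->S0 S0-1->S1 S1-0->S2 S1-1->S1 S2-0->S3 S2-1->S1 S3-0->S4 S3-1->S1 S4-0->S4 S4-1->S4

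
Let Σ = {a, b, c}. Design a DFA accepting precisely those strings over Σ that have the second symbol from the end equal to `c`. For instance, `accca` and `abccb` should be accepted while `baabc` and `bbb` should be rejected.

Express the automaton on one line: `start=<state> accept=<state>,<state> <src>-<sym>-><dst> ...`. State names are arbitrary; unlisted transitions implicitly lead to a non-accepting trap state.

start=s0 accept=s10,s11,s12 s0-a->s1 s0-b->s2 s0-c->s3 s1-a->s4 s1-b->s5 s1-c->s6 s2-a->s7 s2-b->s8 s2-c->s9 s3-a->s10 s3-b->s11 s3-c->s12 s4-a->s4 s4-b->s5 s4-c->s6 s5-a->s7 s5-b->s8 s5-c->s9 s6-a->s10 s6-b->s11 s6-c->s12 s7-a->s4 s7-b->s5 s7-c->s6 s8-a->s7 s8-b->s8 s8-c->s9 s9-a->s10 s9-b->s11 s9-c->s12 s10-a->s4 s10-b->s5 s10-c->s6 s11-a->s7 s11-b->s8 s11-c->s9 s12-a->s10 s12-b->s11 s12-c->s12

Because acceptance depends on a position counted from the end, the machine has to buffer the most recent 2 symbols. Make each state the string of the last up-to-2 symbols read; on input `x` shift the window left and append `x`. Accept when the buffered window has length 2 and begins with `c`.
13 states suffice.
          a    b    c  
>  s0     s1   s2   s3 
   s1     s4   s5   s6 
   s2     s7   s8   s9 
   s3    s10  s11  s12 
   s4     s4   s5   s6 
   s5     s7   s8   s9 
   s6    s10  s11  s12 
   s7     s4   s5   s6 
   s8     s7   s8   s9 
   s9    s10  s11  s12 
 * s10    s4   s5   s6 
 * s11    s7   s8   s9 
 * s12   s10  s11  s12 
(> = start, * = accepting)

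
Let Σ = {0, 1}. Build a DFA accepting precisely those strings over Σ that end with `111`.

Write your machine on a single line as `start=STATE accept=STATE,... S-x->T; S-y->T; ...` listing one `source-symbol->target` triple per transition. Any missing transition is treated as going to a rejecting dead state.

Let each state record the length of the longest suffix of the input read so far that is also a prefix of `111`. s1 means the last symbol is `1`; s2 means the last 2 symbols are `11`; s3 means the last 3 symbols are `111`. Accept only at s3, where the string currently ends in `111`.
        0   1  
>  s0   s0  s1 
   s1   s0  s2 
   s2   s0  s3 
 * s3   s0  s3 
(> = start, * = accepting)

start=s0; accept=s3; s0-0->s0; s0-1->s1; s1-0->s0; s1-1->s2; s2-0->s0; s2-1->s3; s3-0->s0; s3-1->s3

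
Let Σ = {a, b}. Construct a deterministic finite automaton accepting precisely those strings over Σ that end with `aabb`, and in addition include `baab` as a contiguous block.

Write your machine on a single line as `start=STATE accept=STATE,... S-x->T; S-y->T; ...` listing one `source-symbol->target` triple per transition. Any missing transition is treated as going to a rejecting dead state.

Run two small machines in parallel and take their product. The first has 5 states tracking how much of the suffix `aabb` has currently been matched; the second has 5 states tracking whether and how much of `baab` has been seen. A product state is a pair (one from each), accepting exactly when both do. After merging equivalent states the machine shrinks.
A 9-state machine:
        a   b  
>  s0   s0  s1 
   s1   s2  s1 
   s2   s3  s1 
   s3   s0  s4 
   s4   s5  s6 
   s5   s7  s8 
 * s6   s5  s8 
   s7   s7  s4 
   s8   s5  s8 
(> = start, * = accepting)

start=s0; accept=s6; s0-a->s0; s0-b->s1; s1-a->s2; s1-b->s1; s2-a->s3; s2-b->s1; s3-a->s0; s3-b->s4; s4-a->s5; s4-b->s6; s5-a->s7; s5-b->s8; s6-a->s5; s6-b->s8; s7-a->s7; s7-b->s4; s8-a->s5; s8-b->s8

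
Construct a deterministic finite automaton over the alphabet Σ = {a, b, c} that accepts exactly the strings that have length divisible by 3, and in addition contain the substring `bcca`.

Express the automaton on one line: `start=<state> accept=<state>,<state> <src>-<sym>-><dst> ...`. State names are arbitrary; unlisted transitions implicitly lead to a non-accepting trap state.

Run two small machines in parallel and take their product. One (3 states) tracks the input length modulo 3; the other (5 states) tracks whether and how much of `bcca` has been seen. Each combined state is a pair, one component from each; accept when both components accept.
With 15 states:
          a    b    c  
>  s0     s1   s2   s1 
   s1     s3   s4   s3 
   s2     s3   s4   s5 
   s3     s0   s6   s0 
   s4     s0   s6   s7 
   s5     s0   s6   s8 
   s6     s1   s2   s9 
   s7     s1   s2  s10 
   s8    s11   s2   s1 
   s9     s3   s4  s12 
   s10   s13   s4   s3 
   s11   s13  s13  s13 
   s12   s14   s6   s0 
   s13   s14  s14  s14 
 * s14   s11  s11  s11 
(> = start, * = accepting)

start=s0 accept=s14 s0-a->s1 s0-b->s2 s0-c->s1 s1-a->s3 s1-b->s4 s1-c->s3 s2-a->s3 s2-b->s4 s2-c->s5 s3-a->s0 s3-b->s6 s3-c->s0 s4-a->s0 s4-b->s6 s4-c->s7 s5-a->s0 s5-b->s6 s5-c->s8 s6-a->s1 s6-b->s2 s6-c->s9 s7-a->s1 s7-b->s2 s7-c->s10 s8-a->s11 s8-b->s2 s8-c->s1 s9-a->s3 s9-b->s4 s9-c->s12 s10-a->s13 s10-b->s4 s10-c->s3 s11-a->s13 s11-b->s13 s11-c->s13 s12-a->s14 s12-b->s6 s12-c->s0 s13-a->s14 s13-b->s14 s13-c->s14 s14-a->s11 s14-b->s11 s14-c->s11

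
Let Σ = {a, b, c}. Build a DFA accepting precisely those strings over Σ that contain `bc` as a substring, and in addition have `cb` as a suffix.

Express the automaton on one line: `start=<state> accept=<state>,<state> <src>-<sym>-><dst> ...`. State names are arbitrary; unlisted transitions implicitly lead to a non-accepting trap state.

start=q0 accept=q6 q0-a->q0 q0-b->q1 q0-c->q2 q1-a->q0 q1-b->q1 q1-c->q3 q2-a->q0 q2-b->q4 q2-c->q2 q3-a->q5 q3-b->q6 q3-c->q3 q4-a->q0 q4-b->q1 q4-c->q3 q5-a->q5 q5-b->q5 q5-c->q3 q6-a->q5 q6-b->q5 q6-c->q3

Run two small machines in parallel and take their product. One (3 states) tracks whether and how much of `bc` has been seen; the other (3 states) tracks how much of the suffix `cb` has currently been matched. Each combined state is a pair, one component from each; accept when both components accept.
7 states suffice.
        a   b   c  
>  q0   q0  q1  q2 
   q1   q0  q1  q3 
   q2   q0  q4  q2 
   q3   q5  q6  q3 
   q4   q0  q1  q3 
   q5   q5  q5  q3 
 * q6   q5  q5  q3 
(> = start, * = accepting)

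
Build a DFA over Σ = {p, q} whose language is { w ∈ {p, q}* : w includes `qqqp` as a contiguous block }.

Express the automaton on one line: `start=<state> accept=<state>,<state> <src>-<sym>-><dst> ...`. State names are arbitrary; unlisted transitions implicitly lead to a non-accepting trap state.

Track how much of `qqqp` has been matched so far: state s0 is no progress, s4 is the absorbing accept state reached once `qqqp` has occurred. Intermediate states record partial matches; on a mismatch, fall back to the longest reusable overlap.
A 5-state machine:
        p   q  
>  s0   s0  s1 
   s1   s0  s2 
   s2   s0  s3 
   s3   s4  s3 
 * s4   s4  s4 
(> = start, * = accepting)

start=s0 accept=s4 s0-p->s0 s0-q->s1 s1-p->s0 s1-q->s2 s2-p->s0 s2-q->s3 s3-p->s4 s3-q->s3 s4-p->s4 s4-q->s4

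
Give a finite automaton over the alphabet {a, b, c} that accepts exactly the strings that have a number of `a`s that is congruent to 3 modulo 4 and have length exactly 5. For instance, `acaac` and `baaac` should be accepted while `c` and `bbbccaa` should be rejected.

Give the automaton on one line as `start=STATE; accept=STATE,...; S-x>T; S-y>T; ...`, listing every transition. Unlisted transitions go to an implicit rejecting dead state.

Build one automaton per condition and run them in lockstep. One (4 states) tracks the count of `a`s modulo 4; the other (7 states) tracks the input length, saturating at 6. Each combined state is a pair, one component from each; accept when both components accept. Equivalent product states are then merged.
          a    b    c  
>  s0     s1   s2   s2 
   s1     s3   s4   s4 
   s2     s4   s5   s5 
   s3     s6   s7   s7 
   s4     s7   s8   s8 
   s5     s8   s9   s9 
   s6     s9  s10  s10 
   s7    s10  s11  s11 
   s8    s11   s9   s9 
   s9     s9   s9   s9 
   s10    s9  s12  s12 
   s11   s12   s9   s9 
 * s12    s9   s9   s9 
(> = start, * = accepting)

start=s0; accept=s12; s0-a>s1; s0-b>s2; s0-c>s2; s1-a>s3; s1-b>s4; s1-c>s4; s2-a>s4; s2-b>s5; s2-c>s5; s3-a>s6; s3-b>s7; s3-c>s7; s4-a>s7; s4-b>s8; s4-c>s8; s5-a>s8; s5-b>s9; s5-c>s9; s6-a>s9; s6-b>s10; s6-c>s10; s7-a>s10; s7-b>s11; s7-c>s11; s8-a>s11; s8-b>s9; s8-c>s9; s9-a>s9; s9-b>s9; s9-c>s9; s10-a>s9; s10-b>s12; s10-c>s12; s11-a>s12; s11-b>s9; s11-c>s9; s12-a>s9; s12-b>s9; s12-c>s9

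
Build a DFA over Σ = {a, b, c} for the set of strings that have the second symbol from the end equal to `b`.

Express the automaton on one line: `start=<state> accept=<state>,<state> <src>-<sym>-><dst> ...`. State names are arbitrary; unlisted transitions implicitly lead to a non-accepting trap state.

start=q0 accept=q7,q8,q9 q0-a->q1 q0-b->q2 q0-c->q3 q1-a->q4 q1-b->q5 q1-c->q6 q2-a->q7 q2-b->q8 q2-c->q9 q3-a->q10 q3-b->q11 q3-c->q12 q4-a->q4 q4-b->q5 q4-c->q6 q5-a->q7 q5-b->q8 q5-c->q9 q6-a->q10 q6-b->q11 q6-c->q12 q7-a->q4 q7-b->q5 q7-c->q6 q8-a->q7 q8-b->q8 q8-c->q9 q9-a->q10 q9-b->q11 q9-c->q12 q10-a->q4 q10-b->q5 q10-c->q6 q11-a->q7 q11-b->q8 q11-c->q9 q12-a->q10 q12-b->q11 q12-c->q12

Because acceptance depends on a position counted from the end, the machine has to buffer the most recent 2 symbols. Make each state the string of the last up-to-2 symbols read; on input `x` shift the window left and append `x`. Accept when the buffered window has length 2 and begins with `b`.
With 13 states:
          a    b    c  
>  q0     q1   q2   q3 
   q1     q4   q5   q6 
   q2     q7   q8   q9 
   q3    q10  q11  q12 
   q4     q4   q5   q6 
   q5     q7   q8   q9 
   q6    q10  q11  q12 
 * q7     q4   q5   q6 
 * q8     q7   q8   q9 
 * q9    q10  q11  q12 
   q10    q4   q5   q6 
   q11    q7   q8   q9 
   q12   q10  q11  q12 
(> = start, * = accepting)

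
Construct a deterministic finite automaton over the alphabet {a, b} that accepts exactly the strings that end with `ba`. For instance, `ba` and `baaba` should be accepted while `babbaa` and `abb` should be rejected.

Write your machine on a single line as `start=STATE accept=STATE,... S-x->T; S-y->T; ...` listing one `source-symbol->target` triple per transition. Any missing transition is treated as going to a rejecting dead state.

start=q0; accept=q2; q0-a->q0; q0-b->q1; q1-a->q2; q1-b->q1; q2-a->q0; q2-b->q1

Let each state record the length of the longest suffix of the input read so far that is also a prefix of `ba`. q1 means the last symbol is `b`; q2 means the last 2 symbols are `ba`. Accept only at q2, where the string currently ends in `ba`.
3 states suffice.
        a   b  
>  q0   q0  q1 
   q1   q2  q1 
 * q2   q0  q1 
(> = start, * = accepting)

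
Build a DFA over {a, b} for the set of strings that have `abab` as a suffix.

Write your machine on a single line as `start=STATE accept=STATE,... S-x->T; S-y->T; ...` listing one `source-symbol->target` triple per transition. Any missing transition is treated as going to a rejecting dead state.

Remember how much of `abab` the current input suffix matches. State S0 means no match yet; S1 means the last symbol is `a`; S2 means the last 2 symbols are `ab`; S3 means the last 3 symbols are `aba`; S4 means the last 4 symbols are `abab`. Only S4 accepts. On a mismatch, fall back to the longest proper suffix that is still a prefix of `abab`.
A 5-state machine:
        a   b  
>  S0   S1  S0 
   S1   S1  S2 
   S2   S3  S0 
   S3   S1  S4 
 * S4   S3  S0 
(> = start, * = accepting)

start=S0; accept=S4; S0-a->S1; S0-b->S0; S1-a->S1; S1-b->S2; S2-a->S3; S2-b->S0; S3-a->S1; S3-b->S4; S4-a->S3; S4-b->S0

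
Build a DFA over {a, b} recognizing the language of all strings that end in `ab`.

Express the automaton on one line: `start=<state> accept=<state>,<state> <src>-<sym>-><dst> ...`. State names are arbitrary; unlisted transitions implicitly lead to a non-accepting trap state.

Remember how much of `ab` the current input suffix matches. State q0 means no match yet; q1 means the last symbol is `a`; q2 means the last 2 symbols are `ab`. Only q2 accepts. On a mismatch, fall back to the longest proper suffix that is still a prefix of `ab`.
With 3 states:
        a   b  
>  q0   q1  q0 
   q1   q1  q2 
 * q2   q1  q0 
(> = start, * = accepting)

start=q0 accept=q2 q0-a->q1 q0-b->q0 q1-a->q1 q1-b->q2 q2-a->q1 q2-b->q0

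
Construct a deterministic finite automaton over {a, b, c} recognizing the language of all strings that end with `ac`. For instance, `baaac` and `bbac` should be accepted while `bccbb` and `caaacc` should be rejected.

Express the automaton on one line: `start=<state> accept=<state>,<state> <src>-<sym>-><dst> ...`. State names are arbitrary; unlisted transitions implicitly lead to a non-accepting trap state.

Remember how much of `ac` the current input suffix matches. State q0 means no match yet; q1 means the last symbol is `a`; q2 means the last 2 symbols are `ac`. Only q2 accepts. On a mismatch, fall back to the longest proper suffix that is still a prefix of `ac`.
With 3 states:
        a   b   c  
>  q0   q1  q0  q0 
   q1   q1  q0  q2 
 * q2   q1  q0  q0 
(> = start, * = accepting)

start=q0 accept=q2 q0-a->q1 q0-b->q0 q0-c->q0 q1-a->q1 q1-b->q0 q1-c->q2 q2-a->q1 q2-b->q0 q2-c->q0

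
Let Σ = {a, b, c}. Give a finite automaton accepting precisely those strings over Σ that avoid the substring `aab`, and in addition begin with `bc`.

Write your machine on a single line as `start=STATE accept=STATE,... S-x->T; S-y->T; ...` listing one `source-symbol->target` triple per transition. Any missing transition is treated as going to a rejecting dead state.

start=S0; accept=S5,S7,S8; S0-a->S1; S0-b->S2; S0-c->S3; S1-a->S4; S1-b->S3; S1-c->S3; S2-a->S1; S2-b->S3; S2-c->S5; S3-a->S1; S3-b->S3; S3-c->S3; S4-a->S4; S4-b->S6; S4-c->S3; S5-a->S7; S5-b->S5; S5-c->S5; S6-a->S6; S6-b->S6; S6-c->S6; S7-a->S8; S7-b->S5; S7-c->S5; S8-a->S8; S8-b->S9; S8-c->S5; S9-a->S9; S9-b->S9; S9-c->S9

Build one automaton per condition and run them in lockstep. One (4 states) tracks partial matches of the forbidden pattern `aab`; the other (4 states) tracks whether the input so far still matches the prefix `bc`. Each combined state is a pair, one component from each; accept when both components accept.
With 10 states:
        a   b   c  
>  S0   S1  S2  S3 
   S1   S4  S3  S3 
   S2   S1  S3  S5 
   S3   S1  S3  S3 
   S4   S4  S6  S3 
 * S5   S7  S5  S5 
   S6   S6  S6  S6 
 * S7   S8  S5  S5 
 * S8   S8  S9  S5 
   S9   S9  S9  S9 
(> = start, * = accepting)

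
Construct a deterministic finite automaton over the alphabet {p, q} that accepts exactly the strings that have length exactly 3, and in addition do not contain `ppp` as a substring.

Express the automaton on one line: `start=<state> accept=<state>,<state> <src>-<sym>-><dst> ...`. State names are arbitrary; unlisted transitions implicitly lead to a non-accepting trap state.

start=S0 accept=S7,S8,S9 S0-p->S1 S0-q->S2 S1-p->S3 S1-q->S4 S2-p->S5 S2-q->S4 S3-p->S6 S3-q->S7 S4-p->S8 S4-q->S7 S5-p->S9 S5-q->S7 S6-p->S10 S6-q->S10 S7-p->S11 S7-q->S12 S8-p->S13 S8-q->S12 S9-p->S10 S9-q->S12 S10-p->S10 S10-q->S10 S11-p->S13 S11-q->S12 S12-p->S11 S12-q->S12 S13-p->S10 S13-q->S12

Handle the two conditions separately and then intersect. One (5 states) tracks the input length, saturating at 4; the other (4 states) tracks partial matches of the forbidden pattern `ppp`. Each combined state is a pair, one component from each; accept when both components accept.
14 states suffice.
          p    q  
>  S0     S1   S2 
   S1     S3   S4 
   S2     S5   S4 
   S3     S6   S7 
   S4     S8   S7 
   S5     S9   S7 
   S6    S10  S10 
 * S7    S11  S12 
 * S8    S13  S12 
 * S9    S10  S12 
   S10   S10  S10 
   S11   S13  S12 
   S12   S11  S12 
   S13   S10  S12 
(> = start, * = accepting)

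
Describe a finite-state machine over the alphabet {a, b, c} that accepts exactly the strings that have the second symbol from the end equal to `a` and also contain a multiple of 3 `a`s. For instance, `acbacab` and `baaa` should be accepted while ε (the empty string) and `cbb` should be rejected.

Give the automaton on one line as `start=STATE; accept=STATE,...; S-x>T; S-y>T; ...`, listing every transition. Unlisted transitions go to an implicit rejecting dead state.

Build one automaton per condition and run them in lockstep. The first has 13 states tracking the last 2 symbols read; the second has 3 states tracking the count of `a`s modulo 3. A product state is a pair (one from each), accepting exactly when both do. Equivalent product states are then merged.
7 states suffice.
        a   b   c  
>  q0   q1  q0  q0 
   q1   q2  q1  q1 
   q2   q3  q4  q4 
 * q3   q1  q5  q5 
   q4   q6  q4  q4 
 * q5   q1  q0  q0 
   q6   q1  q5  q5 
(> = start, * = accepting)

start=q0; accept=q3,q5; q0-a>q1; q0-b>q0; q0-c>q0; q1-a>q2; q1-b>q1; q1-c>q1; q2-a>q3; q2-b>q4; q2-c>q4; q3-a>q1; q3-b>q5; q3-c>q5; q4-a>q6; q4-b>q4; q4-c>q4; q5-a>q1; q5-b>q0; q5-c>q0; q6-a>q1; q6-b>q5; q6-c>q5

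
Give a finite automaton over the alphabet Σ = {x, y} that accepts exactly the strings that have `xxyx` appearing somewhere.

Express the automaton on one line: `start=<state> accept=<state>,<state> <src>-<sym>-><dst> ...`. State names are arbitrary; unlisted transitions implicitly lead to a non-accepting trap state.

start=q0 accept=q4 q0-x->q1 q0-y->q0 q1-x->q2 q1-y->q0 q2-x->q2 q2-y->q3 q3-x->q4 q3-y->q0 q4-x->q4 q4-y->q4

Track how much of `xxyx` has been matched so far: state q0 is no progress, q4 is the absorbing accept state reached once `xxyx` has occurred. Intermediate states record partial matches; on a mismatch, fall back to the longest reusable overlap.
With 5 states:
        x   y  
>  q0   q1  q0 
   q1   q2  q0 
   q2   q2  q3 
   q3   q4  q0 
 * q4   q4  q4 
(> = start, * = accepting)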